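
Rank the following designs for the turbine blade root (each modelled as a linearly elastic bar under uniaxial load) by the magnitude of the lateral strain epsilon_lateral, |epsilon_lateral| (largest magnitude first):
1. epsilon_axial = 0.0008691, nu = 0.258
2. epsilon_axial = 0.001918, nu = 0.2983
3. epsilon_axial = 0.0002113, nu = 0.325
Model: a linearly elastic bar under uniaxial load, so epsilon_lateral = -nu·epsilon_axial (SI units).
  Case 1: epsilon_lateral = -(0.258 × 0.0008691) = -0.0002242
  Case 2: epsilon_lateral = -(0.2983 × 0.001918) = -0.0005721
  Case 3: epsilon_lateral = -(0.325 × 0.0002113) = -6.867 × 10⁻⁵
Ordering by |epsilon_lateral|: 0.0005721 (case 2) > 0.0002242 (case 1) > 6.867 × 10⁻⁵ (case 3)
Final answer: 2, 1, 3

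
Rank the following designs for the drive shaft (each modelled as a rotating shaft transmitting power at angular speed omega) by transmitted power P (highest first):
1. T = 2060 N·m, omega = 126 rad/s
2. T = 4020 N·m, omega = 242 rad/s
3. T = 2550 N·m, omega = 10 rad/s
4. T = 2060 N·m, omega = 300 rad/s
Model: a rotating shaft transmitting power at angular speed omega, so P = T·omega (SI units).
  Case 1: P = 2060 × 126 = 259600 W = 259.6 kW
  Case 2: P = 4020 × 242 = 972800 W = 972.8 kW
  Case 3: P = 2550 × 10 = 25500 W = 25.5 kW
  Case 4: P = 2060 × 300 = 618000 W = 618 kW
Ordering: 972.8 kW (case 2) > 618 kW (case 4) > 259.6 kW (case 1) > 25.5 kW (case 3)
Final answer: 2, 4, 1, 3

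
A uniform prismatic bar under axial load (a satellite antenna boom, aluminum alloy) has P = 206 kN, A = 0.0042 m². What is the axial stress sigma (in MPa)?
Model: a uniform prismatic bar under axial load, so sigma = P / A.
Convert to SI units:
  P = 206 kN = 206000 N
Substitute:
  sigma = 206000 / 0.0042
  sigma = 4.905 × 10⁷ Pa
Convert: sigma = 4.905 × 10⁷ Pa = 49.05 MPa
Final answer: sigma = 49.05 MPa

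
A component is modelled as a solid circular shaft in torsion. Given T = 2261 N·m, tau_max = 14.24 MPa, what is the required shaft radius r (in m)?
Model: a solid circular shaft in torsion, so tau_max = (2·T) / (π·r^3).
Solve for r: r = ((2·T) / (π·tau_max))^(1/3).
Convert to SI units:
  tau_max = 14.24 MPa = 1.424 × 10⁷ Pa
Substitute:
  r = ((2 × 2261) / (π × (1.424 × 10⁷)))^(1/3)
  r = 0.04658 m
Final answer: r = 0.04658 m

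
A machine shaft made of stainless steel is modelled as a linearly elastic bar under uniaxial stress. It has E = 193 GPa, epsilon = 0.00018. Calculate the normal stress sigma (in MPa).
Model: a linearly elastic bar under uniaxial stress, so sigma = E·epsilon.
Convert to SI units:
  E = 193 GPa = 1.93 × 10¹¹ Pa
Substitute:
  sigma = (1.93 × 10¹¹) × 0.00018
  sigma = 3.474 × 10⁷ Pa
Convert: sigma = 3.474 × 10⁷ Pa = 34.74 MPa
Final answer: sigma = 34.74 MPa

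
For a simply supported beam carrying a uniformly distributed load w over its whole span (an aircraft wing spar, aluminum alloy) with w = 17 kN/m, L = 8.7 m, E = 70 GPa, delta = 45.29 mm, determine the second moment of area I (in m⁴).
Model: a simply supported beam carrying a uniformly distributed load w over its whole span, so delta = (5·w·L^4) / (384·E·I).
Solve for I: I = (5·w·L^4) / (384·delta·E).
Convert to SI units:
  w = 17 kN/m = 17000 N/m
  E = 70 GPa = 7 × 10¹⁰ Pa
  delta = 45.29 mm = 0.04529 m
Substitute:
  I = (5 × 17000 × 8.7^4) / (384 × 0.04529 × (7 × 10¹⁰))
  I = 0.0004 m⁴
Final answer: I = 0.0004 m⁴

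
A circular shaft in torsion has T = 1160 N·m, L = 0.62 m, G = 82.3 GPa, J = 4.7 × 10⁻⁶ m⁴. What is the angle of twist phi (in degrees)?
Model: a circular shaft in torsion, so phi = (T·L) / (G·J).
Convert to SI units:
  G = 82.3 GPa = 8.23 × 10¹⁰ Pa
Substitute:
  phi = (1160 × 0.62) / ((8.23 × 10¹⁰) × (4.7 × 10⁻⁶))
  phi = 0.001859 rad
Convert to degrees: phi = 0.001859 × 180/π = 0.1065°
Final answer: phi = 0.1065°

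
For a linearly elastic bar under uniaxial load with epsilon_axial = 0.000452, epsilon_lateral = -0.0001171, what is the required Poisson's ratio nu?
Model: a linearly elastic bar under uniaxial load, so epsilon_lateral = -nu·epsilon_axial.
Solve for nu: nu = -epsilon_lateral / epsilon_axial.
Substitute:
  nu = -(-0.0001171) / 0.000452
  nu = 0.2591
Final answer: nu = 0.2591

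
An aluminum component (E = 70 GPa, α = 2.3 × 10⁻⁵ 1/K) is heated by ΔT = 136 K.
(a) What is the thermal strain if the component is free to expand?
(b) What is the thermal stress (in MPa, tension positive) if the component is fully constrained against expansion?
(a) Free thermal strain ε_th = α·ΔT = (2.3 × 10⁻⁵) × 136 = 0.003128
(b) Fully constrained, the expansion is suppressed, so σ = -E·α·ΔT. Convert E = 70 GPa = 7 × 10¹⁰ Pa.
  σ = -(7 × 10¹⁰) × (2.3 × 10⁻⁵) × 136 = -2.19 × 10⁸ Pa = -219 MPa (compressive)
Final answer: (a) ε_th = 0.003128, (b) σ = -219 MPa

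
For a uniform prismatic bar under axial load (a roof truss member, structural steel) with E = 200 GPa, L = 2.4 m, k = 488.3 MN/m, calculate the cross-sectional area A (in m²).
Model: a uniform prismatic bar under axial load, so k = (A·E) / L.
Solve for A: A = (k·L) / E.
Convert to SI units:
  E = 200 GPa = 2 × 10¹¹ Pa
  k = 488.3 MN/m = 4.883 × 10⁸ N/m
Substitute:
  A = ((4.883 × 10⁸) × 2.4) / (2 × 10¹¹)
  A = 0.00586 m²
Final answer: A = 0.00586 m²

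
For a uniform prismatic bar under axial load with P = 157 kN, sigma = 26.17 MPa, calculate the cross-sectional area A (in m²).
Model: a uniform prismatic bar under axial load, so sigma = P / A.
Solve for A: A = P / sigma.
Convert to SI units:
  P = 157 kN = 157000 N
  sigma = 26.17 MPa = 2.617 × 10⁷ Pa
Substitute:
  A = 157000 / (2.617 × 10⁷)
  A = 0.005999 m²
Final answer: A = 0.005999 m²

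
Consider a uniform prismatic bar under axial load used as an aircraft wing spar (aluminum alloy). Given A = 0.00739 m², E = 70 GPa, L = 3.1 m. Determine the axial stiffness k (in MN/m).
Model: a uniform prismatic bar under axial load, so k = (A·E) / L.
Convert to SI units:
  E = 70 GPa = 7 × 10¹⁰ Pa
Substitute:
  k = (0.00739 × (7 × 10¹⁰)) / 3.1
  k = 1.669 × 10⁸ N/m
Convert: k = 1.669 × 10⁸ N/m = 166.9 MN/m
Final answer: k = 166.9 MN/m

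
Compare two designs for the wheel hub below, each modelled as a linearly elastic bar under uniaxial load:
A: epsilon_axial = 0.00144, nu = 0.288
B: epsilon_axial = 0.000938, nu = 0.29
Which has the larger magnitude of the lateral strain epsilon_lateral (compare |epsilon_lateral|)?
Model: a linearly elastic bar under uniaxial load, so epsilon_lateral = -nu·epsilon_axial (SI units).
  A: epsilon_lateral = -(0.288 × 0.00144) = -0.0004147
  B: epsilon_lateral = -(0.29 × 0.000938) = -0.000272
|epsilon_lateral|: A = 0.0004147, B = 0.000272, so A is larger in magnitude.
Final answer: A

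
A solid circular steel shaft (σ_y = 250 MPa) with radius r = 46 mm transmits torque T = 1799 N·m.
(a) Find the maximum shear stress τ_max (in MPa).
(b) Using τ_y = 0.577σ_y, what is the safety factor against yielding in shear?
(a) For a solid circular shaft, τ_max = T·r/J with J = π·r^4/2, i.e. τ_max = 2·T / (π·r^3). Convert r = 46 mm = 0.046 m.
  τ_max = (2 × 1799) / (π × 0.046^3) = 1.177 × 10⁷ Pa = 11.77 MPa
(b) τ_y = 0.577 × 250 = 144.25 MPa
  SF = τ_y/τ_max = 144.25 / 11.77 = 12.26
Final answer: (a) τ_max = 11.77 MPa, (b) SF = 12.26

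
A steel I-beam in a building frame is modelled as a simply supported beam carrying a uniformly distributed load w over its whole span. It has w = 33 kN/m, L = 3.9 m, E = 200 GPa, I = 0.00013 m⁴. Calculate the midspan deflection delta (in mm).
Model: a simply supported beam carrying a uniformly distributed load w over its whole span, so delta = (5·w·L^4) / (384·E·I).
Convert to SI units:
  w = 33 kN/m = 33000 N/m
  E = 200 GPa = 2 × 10¹¹ Pa
Substitute:
  delta = (5 × 33000 × 3.9^4) / (384 × (2 × 10¹¹) × 0.00013)
  delta = 0.003823 m
Convert: delta = 0.003823 m = 3.823 mm
Final answer: delta = 3.823 mm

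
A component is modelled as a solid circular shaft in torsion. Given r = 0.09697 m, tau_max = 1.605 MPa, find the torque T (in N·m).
Model: a solid circular shaft in torsion, so tau_max = (2·T) / (π·r^3).
Solve for T: T = (π·tau_max·r^3) / 2.
Convert to SI units:
  tau_max = 1.605 MPa = 1.605 × 10⁶ Pa
Substitute:
  T = (π × (1.605 × 10⁶) × 0.09697^3) / 2
  T = 2299 N·m
Final answer: T = 2299 N·m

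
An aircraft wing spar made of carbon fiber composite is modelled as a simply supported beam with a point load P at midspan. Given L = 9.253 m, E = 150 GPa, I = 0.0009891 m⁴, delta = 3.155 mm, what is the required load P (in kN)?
Model: a simply supported beam with a point load P at midspan, so delta = (P·L^3) / (48·E·I).
Solve for P: P = (48·delta·E·I) / L^3.
Convert to SI units:
  E = 150 GPa = 1.5 × 10¹¹ Pa
  delta = 3.155 mm = 0.003155 m
Substitute:
  P = (48 × 0.003155 × (1.5 × 10¹¹) × 0.0009891) / 9.253^3
  P = 28360 N
Convert: P = 28360 N = 28.36 kN
Final answer: P = 28.36 kN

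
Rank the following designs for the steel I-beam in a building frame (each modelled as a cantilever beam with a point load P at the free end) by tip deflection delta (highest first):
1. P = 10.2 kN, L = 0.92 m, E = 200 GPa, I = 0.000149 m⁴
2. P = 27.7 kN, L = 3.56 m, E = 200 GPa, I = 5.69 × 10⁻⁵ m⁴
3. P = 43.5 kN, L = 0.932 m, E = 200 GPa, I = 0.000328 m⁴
Model: a cantilever beam with a point load P at the free end, so delta = (P·L^3) / (3·E·I) (SI units).
  Case 1: delta = (10200 × 0.92^3) / (3 × (2 × 10¹¹) × 0.000149) = 8.884 × 10⁻⁵ m = 0.08884 mm
  Case 2: delta = (27700 × 3.56^3) / (3 × (2 × 10¹¹) × (5.69 × 10⁻⁵)) = 0.03661 m = 36.61 mm
  Case 3: delta = (43500 × 0.932^3) / (3 × (2 × 10¹¹) × 0.000328) = 0.0001789 m = 0.1789 mm
Ordering: 36.61 mm (case 2) > 0.1789 mm (case 3) > 0.08884 mm (case 1)
Final answer: 2, 3, 1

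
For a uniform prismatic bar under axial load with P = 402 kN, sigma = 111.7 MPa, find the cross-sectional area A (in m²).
Model: a uniform prismatic bar under axial load, so sigma = P / A.
Solve for A: A = P / sigma.
Convert to SI units:
  P = 402 kN = 402000 N
  sigma = 111.7 MPa = 1.117 × 10⁸ Pa
Substitute:
  A = 402000 / (1.117 × 10⁸)
  A = 0.003599 m²
Final answer: A = 0.003599 m²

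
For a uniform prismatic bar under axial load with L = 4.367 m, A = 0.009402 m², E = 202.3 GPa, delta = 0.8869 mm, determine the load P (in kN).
Model: a uniform prismatic bar under axial load, so delta = (P·L) / (A·E).
Solve for P: P = (delta·A·E) / L.
Convert to SI units:
  E = 202.3 GPa = 2.023 × 10¹¹ Pa
  delta = 0.8869 mm = 0.0008869 m
Substitute:
  P = (0.0008869 × 0.009402 × (2.023 × 10¹¹)) / 4.367
  P = 386300 N
Convert: P = 386300 N = 386.3 kN
Final answer: P = 386.3 kN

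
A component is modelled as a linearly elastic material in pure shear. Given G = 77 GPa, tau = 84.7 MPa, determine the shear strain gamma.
Model: a linearly elastic material in pure shear, so tau = G·gamma.
Solve for gamma: gamma = tau / G.
Convert to SI units:
  G = 77 GPa = 7.7 × 10¹⁰ Pa
  tau = 84.7 MPa = 8.47 × 10⁷ Pa
Substitute:
  gamma = (8.47 × 10⁷) / (7.7 × 10¹⁰)
  gamma = 0.0011
Final answer: gamma = 0.0011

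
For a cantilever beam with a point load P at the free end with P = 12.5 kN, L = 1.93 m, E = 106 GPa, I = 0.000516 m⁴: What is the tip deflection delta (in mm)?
Model: a cantilever beam with a point load P at the free end, so delta = (P·L^3) / (3·E·I).
Convert to SI units:
  P = 12.5 kN = 12500 N
  E = 106 GPa = 1.06 × 10¹¹ Pa
Substitute:
  delta = (12500 × 1.93^3) / (3 × (1.06 × 10¹¹) × 0.000516)
  delta = 0.0005477 m
Convert: delta = 0.0005477 m = 0.5477 mm
Final answer: delta = 0.5477 mm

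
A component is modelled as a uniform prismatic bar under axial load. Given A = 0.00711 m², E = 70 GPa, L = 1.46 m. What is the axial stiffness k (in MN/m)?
Model: a uniform prismatic bar under axial load, so k = (A·E) / L.
Convert to SI units:
  E = 70 GPa = 7 × 10¹⁰ Pa
Substitute:
  k = (0.00711 × (7 × 10¹⁰)) / 1.46
  k = 3.409 × 10⁸ N/m
Convert: k = 3.409 × 10⁸ N/m = 340.9 MN/m
Final answer: k = 340.9 MN/m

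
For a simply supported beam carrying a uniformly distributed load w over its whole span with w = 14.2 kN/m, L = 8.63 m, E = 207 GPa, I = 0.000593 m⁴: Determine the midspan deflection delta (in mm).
Model: a simply supported beam carrying a uniformly distributed load w over its whole span, so delta = (5·w·L^4) / (384·E·I).
Convert to SI units:
  w = 14.2 kN/m = 14200 N/m
  E = 207 GPa = 2.07 × 10¹¹ Pa
Substitute:
  delta = (5 × 14200 × 8.63^4) / (384 × (2.07 × 10¹¹) × 0.000593)
  delta = 0.008355 m
Convert: delta = 0.008355 m = 8.355 mm
Final answer: delta = 8.355 mm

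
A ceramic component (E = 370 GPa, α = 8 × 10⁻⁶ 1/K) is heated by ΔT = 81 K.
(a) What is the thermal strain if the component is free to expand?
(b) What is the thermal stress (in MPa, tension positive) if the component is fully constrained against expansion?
(a) Free thermal strain ε_th = α·ΔT = (8 × 10⁻⁶) × 81 = 0.000648
(b) Fully constrained, the expansion is suppressed, so σ = -E·α·ΔT. Convert E = 370 GPa = 3.7 × 10¹¹ Pa.
  σ = -(3.7 × 10¹¹) × (8 × 10⁻⁶) × 81 = -2.398 × 10⁸ Pa = -239.8 MPa (compressive)
Final answer: (a) ε_th = 0.000648, (b) σ = -239.8 MPa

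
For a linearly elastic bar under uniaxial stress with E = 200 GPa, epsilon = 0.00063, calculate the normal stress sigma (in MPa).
Model: a linearly elastic bar under uniaxial stress, so epsilon = sigma / E.
Solve for sigma: sigma = epsilon·E.
Convert to SI units:
  E = 200 GPa = 2 × 10¹¹ Pa
Substitute:
  sigma = 0.00063 × (2 × 10¹¹)
  sigma = 1.26 × 10⁸ Pa
Convert: sigma = 1.26 × 10⁸ Pa = 126 MPa
Final answer: sigma = 126 MPa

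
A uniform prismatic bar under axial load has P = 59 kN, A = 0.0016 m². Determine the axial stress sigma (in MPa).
Model: a uniform prismatic bar under axial load, so sigma = P / A.
Convert to SI units:
  P = 59 kN = 59000 N
Substitute:
  sigma = 59000 / 0.0016
  sigma = 3.688 × 10⁷ Pa
Convert: sigma = 3.688 × 10⁷ Pa = 36.88 MPa
Final answer: sigma = 36.88 MPa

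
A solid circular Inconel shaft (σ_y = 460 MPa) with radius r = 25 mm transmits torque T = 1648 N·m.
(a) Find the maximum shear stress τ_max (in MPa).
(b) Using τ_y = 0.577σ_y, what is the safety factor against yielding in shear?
(a) For a solid circular shaft, τ_max = T·r/J with J = π·r^4/2, i.e. τ_max = 2·T / (π·r^3). Convert r = 25 mm = 0.025 m.
  τ_max = (2 × 1648) / (π × 0.025^3) = 6.715 × 10⁷ Pa = 67.15 MPa
(b) τ_y = 0.577 × 460 = 265.42 MPa
  SF = τ_y/τ_max = 265.42 / 67.15 = 3.953
Final answer: (a) τ_max = 67.15 MPa, (b) SF = 3.953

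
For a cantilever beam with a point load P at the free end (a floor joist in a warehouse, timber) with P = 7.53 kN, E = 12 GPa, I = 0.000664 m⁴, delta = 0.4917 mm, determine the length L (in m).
Model: a cantilever beam with a point load P at the free end, so delta = (P·L^3) / (3·E·I).
Solve for L: L = ((3·delta·E·I) / P)^(1/3).
Convert to SI units:
  P = 7.53 kN = 7530 N
  E = 12 GPa = 1.2 × 10¹⁰ Pa
  delta = 0.4917 mm = 0.0004917 m
Substitute:
  L = ((3 × 0.0004917 × (1.2 × 10¹⁰) × 0.000664) / 7530)^(1/3)
  L = 1.16 m
Final answer: L = 1.16 m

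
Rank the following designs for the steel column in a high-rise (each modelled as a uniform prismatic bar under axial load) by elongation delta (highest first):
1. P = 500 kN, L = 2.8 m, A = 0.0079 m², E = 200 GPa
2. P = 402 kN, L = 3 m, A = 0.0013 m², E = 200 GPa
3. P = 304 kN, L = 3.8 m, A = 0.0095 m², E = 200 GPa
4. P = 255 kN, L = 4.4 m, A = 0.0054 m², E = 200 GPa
Model: a uniform prismatic bar under axial load, so delta = (P·L) / (A·E) (SI units).
  Case 1: delta = (500000 × 2.8) / (0.0079 × (2 × 10¹¹)) = 0.0008861 m = 0.8861 mm
  Case 2: delta = (402000 × 3) / (0.0013 × (2 × 10¹¹)) = 0.004638 m = 4.638 mm
  Case 3: delta = (304000 × 3.8) / (0.0095 × (2 × 10¹¹)) = 0.000608 m = 0.608 mm
  Case 4: delta = (255000 × 4.4) / (0.0054 × (2 × 10¹¹)) = 0.001039 m = 1.039 mm
Ordering: 4.638 mm (case 2) > 1.039 mm (case 4) > 0.8861 mm (case 1) > 0.608 mm (case 3)
Final answer: 2, 4, 1, 3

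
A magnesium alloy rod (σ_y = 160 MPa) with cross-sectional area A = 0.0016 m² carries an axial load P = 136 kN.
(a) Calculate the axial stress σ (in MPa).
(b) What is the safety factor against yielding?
(a) Axial stress σ = P/A. Convert P = 136 kN = 136000 N.
  σ = 136000 / 0.0016 = 8.5 × 10⁷ Pa = 85 MPa
(b) Safety factor SF = σ_y/σ = 160 / 85 = 1.882
Final answer: (a) σ = 85 MPa, (b) SF = 1.882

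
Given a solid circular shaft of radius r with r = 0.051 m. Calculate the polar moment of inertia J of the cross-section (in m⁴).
Model: a solid circular shaft of radius r, so J = (π·r^4) / 2.
Substitute:
  J = (π × 0.051^4) / 2
  J = 1.063 × 10⁻⁵ m⁴
Final answer: J = 1.063 × 10⁻⁵ m⁴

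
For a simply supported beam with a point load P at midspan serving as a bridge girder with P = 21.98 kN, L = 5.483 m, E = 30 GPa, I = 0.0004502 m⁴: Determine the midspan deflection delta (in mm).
Model: a simply supported beam with a point load P at midspan, so delta = (P·L^3) / (48·E·I).
Convert to SI units:
  P = 21.98 kN = 21980 N
  E = 30 GPa = 3 × 10¹⁰ Pa
Substitute:
  delta = (21980 × 5.483^3) / (48 × (3 × 10¹⁰) × 0.0004502)
  delta = 0.005589 m
Convert: delta = 0.005589 m = 5.589 mm
Final answer: delta = 5.589 mm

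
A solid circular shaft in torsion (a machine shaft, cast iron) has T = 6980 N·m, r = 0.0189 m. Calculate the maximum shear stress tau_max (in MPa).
Model: a solid circular shaft in torsion, so tau_max = (2·T) / (π·r^3).
Substitute:
  tau_max = (2 × 6980) / (π × 0.0189^3)
  tau_max = 6.582 × 10⁸ Pa
Convert: tau_max = 6.582 × 10⁸ Pa = 658.2 MPa
Final answer: tau_max = 658.2 MPa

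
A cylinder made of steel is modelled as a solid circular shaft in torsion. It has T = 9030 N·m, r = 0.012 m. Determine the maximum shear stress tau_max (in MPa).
Model: a solid circular shaft in torsion, so tau_max = (2·T) / (π·r^3).
Substitute:
  tau_max = (2 × 9030) / (π × 0.012^3)
  tau_max = 3.327 × 10⁹ Pa
Convert: tau_max = 3.327 × 10⁹ Pa = 3327 MPa
Final answer: tau_max = 3327 MPa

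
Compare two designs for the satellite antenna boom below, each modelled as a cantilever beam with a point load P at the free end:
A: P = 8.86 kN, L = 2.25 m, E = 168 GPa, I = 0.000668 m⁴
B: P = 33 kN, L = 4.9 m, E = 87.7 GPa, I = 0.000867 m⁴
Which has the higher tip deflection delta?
Model: a cantilever beam with a point load P at the free end, so delta = (P·L^3) / (3·E·I) (SI units).
  A: delta = (8860 × 2.25^3) / (3 × (1.68 × 10¹¹) × 0.000668) = 0.0002998 m = 0.2998 mm
  B: delta = (33000 × 4.9^3) / (3 × (8.77 × 10¹⁰) × 0.000867) = 0.01702 m = 17.02 mm
17.02 mm > 0.2998 mm, so B is larger.
Final answer: B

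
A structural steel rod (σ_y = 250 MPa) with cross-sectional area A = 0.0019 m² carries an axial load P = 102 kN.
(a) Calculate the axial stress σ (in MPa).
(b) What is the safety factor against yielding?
(a) Axial stress σ = P/A. Convert P = 102 kN = 102000 N.
  σ = 102000 / 0.0019 = 5.368 × 10⁷ Pa = 53.68 MPa
(b) Safety factor SF = σ_y/σ = 250 / 53.68 = 4.657
Final answer: (a) σ = 53.68 MPa, (b) SF = 4.657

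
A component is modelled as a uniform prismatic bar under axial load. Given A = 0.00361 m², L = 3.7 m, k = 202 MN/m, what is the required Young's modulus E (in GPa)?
Model: a uniform prismatic bar under axial load, so k = (A·E) / L.
Solve for E: E = (k·L) / A.
Convert to SI units:
  k = 202 MN/m = 2.02 × 10⁸ N/m
Substitute:
  E = ((2.02 × 10⁸) × 3.7) / 0.00361
  E = 2.07 × 10¹¹ Pa
Convert: E = 2.07 × 10¹¹ Pa = 207 GPa
Final answer: E = 207 GPa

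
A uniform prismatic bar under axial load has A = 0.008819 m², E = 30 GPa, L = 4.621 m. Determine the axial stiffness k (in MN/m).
Model: a uniform prismatic bar under axial load, so k = (A·E) / L.
Convert to SI units:
  E = 30 GPa = 3 × 10¹⁰ Pa
Substitute:
  k = (0.008819 × (3 × 10¹⁰)) / 4.621
  k = 5.725 × 10⁷ N/m
Convert: k = 5.725 × 10⁷ N/m = 57.25 MN/m
Final answer: k = 57.25 MN/m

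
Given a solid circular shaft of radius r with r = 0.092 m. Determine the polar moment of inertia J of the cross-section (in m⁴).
Model: a solid circular shaft of radius r, so J = (π·r^4) / 2.
Substitute:
  J = (π × 0.092^4) / 2
  J = 0.0001125 m⁴
Final answer: J = 0.0001125 m⁴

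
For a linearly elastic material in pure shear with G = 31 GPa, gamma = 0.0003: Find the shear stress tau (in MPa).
Model: a linearly elastic material in pure shear, so tau = G·gamma.
Convert to SI units:
  G = 31 GPa = 3.1 × 10¹⁰ Pa
Substitute:
  tau = (3.1 × 10¹⁰) × 0.0003
  tau = 9.3 × 10⁶ Pa
Convert: tau = 9.3 × 10⁶ Pa = 9.3 MPa
Final answer: tau = 9.3 MPa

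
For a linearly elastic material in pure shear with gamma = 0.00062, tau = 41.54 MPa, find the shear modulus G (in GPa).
Model: a linearly elastic material in pure shear, so tau = G·gamma.
Solve for G: G = tau / gamma.
Convert to SI units:
  tau = 41.54 MPa = 4.154 × 10⁷ Pa
Substitute:
  G = (4.154 × 10⁷) / 0.00062
  G = 6.7 × 10¹⁰ Pa
Convert: G = 6.7 × 10¹⁰ Pa = 67 GPa
Final answer: G = 67 GPa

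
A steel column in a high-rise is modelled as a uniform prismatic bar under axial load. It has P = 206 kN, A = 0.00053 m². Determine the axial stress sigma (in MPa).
Model: a uniform prismatic bar under axial load, so sigma = P / A.
Convert to SI units:
  P = 206 kN = 206000 N
Substitute:
  sigma = 206000 / 0.00053
  sigma = 3.887 × 10⁸ Pa
Convert: sigma = 3.887 × 10⁸ Pa = 388.7 MPa
Final answer: sigma = 388.7 MPa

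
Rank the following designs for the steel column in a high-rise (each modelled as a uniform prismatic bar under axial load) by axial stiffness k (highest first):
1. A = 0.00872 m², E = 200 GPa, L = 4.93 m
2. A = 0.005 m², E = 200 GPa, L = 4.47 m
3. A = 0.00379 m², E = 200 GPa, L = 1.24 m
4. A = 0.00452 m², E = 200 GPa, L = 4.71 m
Model: a uniform prismatic bar under axial load, so k = (A·E) / L (SI units).
  Case 1: k = (0.00872 × (2 × 10¹¹)) / 4.93 = 3.538 × 10⁸ N/m = 353.8 MN/m
  Case 2: k = (0.005 × (2 × 10¹¹)) / 4.47 = 2.237 × 10⁸ N/m = 223.7 MN/m
  Case 3: k = (0.00379 × (2 × 10¹¹)) / 1.24 = 6.113 × 10⁸ N/m = 611.3 MN/m
  Case 4: k = (0.00452 × (2 × 10¹¹)) / 4.71 = 1.919 × 10⁸ N/m = 191.9 MN/m
Ordering: 611.3 MN/m (case 3) > 353.8 MN/m (case 1) > 223.7 MN/m (case 2) > 191.9 MN/m (case 4)
Final answer: 3, 1, 2, 4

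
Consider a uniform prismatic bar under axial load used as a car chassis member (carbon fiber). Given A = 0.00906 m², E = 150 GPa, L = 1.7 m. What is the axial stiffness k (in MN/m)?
Model: a uniform prismatic bar under axial load, so k = (A·E) / L.
Convert to SI units:
  E = 150 GPa = 1.5 × 10¹¹ Pa
Substitute:
  k = (0.00906 × (1.5 × 10¹¹)) / 1.7
  k = 7.994 × 10⁸ N/m
Convert: k = 7.994 × 10⁸ N/m = 799.4 MN/m
Final answer: k = 799.4 MN/m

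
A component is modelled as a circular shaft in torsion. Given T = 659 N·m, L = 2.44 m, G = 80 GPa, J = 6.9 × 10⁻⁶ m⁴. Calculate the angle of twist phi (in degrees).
Model: a circular shaft in torsion, so phi = (T·L) / (G·J).
Convert to SI units:
  G = 80 GPa = 8 × 10¹⁰ Pa
Substitute:
  phi = (659 × 2.44) / ((8 × 10¹⁰) × (6.9 × 10⁻⁶))
  phi = 0.002913 rad
Convert to degrees: phi = 0.002913 × 180/π = 0.1669°
Final answer: phi = 0.1669°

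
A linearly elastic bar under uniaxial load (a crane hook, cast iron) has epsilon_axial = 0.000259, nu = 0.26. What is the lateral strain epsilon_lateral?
Model: a linearly elastic bar under uniaxial load, so epsilon_lateral = -nu·epsilon_axial.
Substitute:
  epsilon_lateral = -(0.26 × 0.000259)
  epsilon_lateral = -6.734 × 10⁻⁵
Final answer: epsilon_lateral = -6.734 × 10⁻⁵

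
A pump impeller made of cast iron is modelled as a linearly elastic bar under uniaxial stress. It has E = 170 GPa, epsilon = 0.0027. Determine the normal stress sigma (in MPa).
Model: a linearly elastic bar under uniaxial stress, so sigma = E·epsilon.
Convert to SI units:
  E = 170 GPa = 1.7 × 10¹¹ Pa
Substitute:
  sigma = (1.7 × 10¹¹) × 0.0027
  sigma = 4.59 × 10⁸ Pa
Convert: sigma = 4.59 × 10⁸ Pa = 459 MPa
Final answer: sigma = 459 MPa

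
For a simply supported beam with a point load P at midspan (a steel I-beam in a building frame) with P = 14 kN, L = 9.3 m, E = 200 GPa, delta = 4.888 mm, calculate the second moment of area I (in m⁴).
Model: a simply supported beam with a point load P at midspan, so delta = (P·L^3) / (48·E·I).
Solve for I: I = (P·L^3) / (48·delta·E).
Convert to SI units:
  P = 14 kN = 14000 N
  E = 200 GPa = 2 × 10¹¹ Pa
  delta = 4.888 mm = 0.004888 m
Substitute:
  I = (14000 × 9.3^3) / (48 × 0.004888 × (2 × 10¹¹))
  I = 0.00024 m⁴
Final answer: I = 0.00024 m⁴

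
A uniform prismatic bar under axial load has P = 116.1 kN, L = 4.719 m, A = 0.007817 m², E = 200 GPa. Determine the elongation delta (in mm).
Model: a uniform prismatic bar under axial load, so delta = (P·L) / (A·E).
Convert to SI units:
  P = 116.1 kN = 116100 N
  E = 200 GPa = 2 × 10¹¹ Pa
Substitute:
  delta = (116100 × 4.719) / (0.007817 × (2 × 10¹¹))
  delta = 0.0003504 m
Convert: delta = 0.0003504 m = 0.3504 mm
Final answer: delta = 0.3504 mm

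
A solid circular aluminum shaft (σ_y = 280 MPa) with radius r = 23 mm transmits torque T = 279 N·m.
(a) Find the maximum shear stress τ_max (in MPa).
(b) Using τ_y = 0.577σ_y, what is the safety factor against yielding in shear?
(a) For a solid circular shaft, τ_max = T·r/J with J = π·r^4/2, i.e. τ_max = 2·T / (π·r^3). Convert r = 23 mm = 0.023 m.
  τ_max = (2 × 279) / (π × 0.023^3) = 1.46 × 10⁷ Pa = 14.6 MPa
(b) τ_y = 0.577 × 280 = 161.56 MPa
  SF = τ_y/τ_max = 161.56 / 14.6 = 11.07
Final answer: (a) τ_max = 14.6 MPa, (b) SF = 11.07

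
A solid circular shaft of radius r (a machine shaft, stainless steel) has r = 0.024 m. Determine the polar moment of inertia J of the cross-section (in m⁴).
Model: a solid circular shaft of radius r, so J = (π·r^4) / 2.
Substitute:
  J = (π × 0.024^4) / 2
  J = 5.212 × 10⁻⁷ m⁴
Final answer: J = 5.212 × 10⁻⁷ m⁴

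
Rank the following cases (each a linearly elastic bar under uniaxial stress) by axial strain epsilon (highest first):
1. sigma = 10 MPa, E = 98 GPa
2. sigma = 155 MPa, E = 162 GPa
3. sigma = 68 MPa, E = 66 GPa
Model: a linearly elastic bar under uniaxial stress, so epsilon = sigma / E (SI units).
  Case 1: epsilon = (1 × 10⁷) / (9.8 × 10¹⁰) = 0.000102
  Case 2: epsilon = (1.55 × 10⁸) / (1.62 × 10¹¹) = 0.0009568
  Case 3: epsilon = (6.8 × 10⁷) / (6.6 × 10¹⁰) = 0.00103
Ordering: 0.00103 (case 3) > 0.0009568 (case 2) > 0.000102 (case 1)
Final answer: 3, 2, 1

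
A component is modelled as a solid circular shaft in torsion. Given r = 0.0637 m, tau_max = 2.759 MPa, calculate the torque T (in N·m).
Model: a solid circular shaft in torsion, so tau_max = (2·T) / (π·r^3).
Solve for T: T = (π·tau_max·r^3) / 2.
Convert to SI units:
  tau_max = 2.759 MPa = 2.759 × 10⁶ Pa
Substitute:
  T = (π × (2.759 × 10⁶) × 0.0637^3) / 2
  T = 1120 N·m
Final answer: T = 1120 N·m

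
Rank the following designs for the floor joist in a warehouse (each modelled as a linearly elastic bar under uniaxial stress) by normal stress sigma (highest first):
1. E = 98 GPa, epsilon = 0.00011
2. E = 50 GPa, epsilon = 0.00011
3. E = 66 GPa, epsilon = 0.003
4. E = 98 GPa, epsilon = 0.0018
Model: a linearly elastic bar under uniaxial stress, so sigma = E·epsilon (SI units).
  Case 1: sigma = (9.8 × 10¹⁰) × 0.00011 = 1.078 × 10⁷ Pa = 10.78 MPa
  Case 2: sigma = (5 × 10¹⁰) × 0.00011 = 5.5 × 10⁶ Pa = 5.5 MPa
  Case 3: sigma = (6.6 × 10¹⁰) × 0.003 = 1.98 × 10⁸ Pa = 198 MPa
  Case 4: sigma = (9.8 × 10¹⁰) × 0.0018 = 1.764 × 10⁸ Pa = 176.4 MPa
Ordering: 198 MPa (case 3) > 176.4 MPa (case 4) > 10.78 MPa (case 1) > 5.5 MPa (case 2)
Final answer: 3, 4, 1, 2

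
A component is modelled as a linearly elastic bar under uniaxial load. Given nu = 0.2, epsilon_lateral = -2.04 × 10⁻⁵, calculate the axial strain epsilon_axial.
Model: a linearly elastic bar under uniaxial load, so epsilon_lateral = -nu·epsilon_axial.
Solve for epsilon_axial: epsilon_axial = -epsilon_lateral / nu.
Substitute:
  epsilon_axial = -(-2.04 × 10⁻⁵) / 0.2
  epsilon_axial = 0.000102
Final answer: epsilon_axial = 0.000102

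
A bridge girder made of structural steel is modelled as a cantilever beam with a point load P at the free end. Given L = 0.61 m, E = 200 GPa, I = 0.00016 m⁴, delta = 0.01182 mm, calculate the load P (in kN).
Model: a cantilever beam with a point load P at the free end, so delta = (P·L^3) / (3·E·I).
Solve for P: P = (3·delta·E·I) / L^3.
Convert to SI units:
  E = 200 GPa = 2 × 10¹¹ Pa
  delta = 0.01182 mm = 1.182 × 10⁻⁵ m
Substitute:
  P = (3 × (1.182 × 10⁻⁵) × (2 × 10¹¹) × 0.00016) / 0.61^3
  P = 4999 N
Convert: P = 4999 N = 4.999 kN
Final answer: P = 4.999 kN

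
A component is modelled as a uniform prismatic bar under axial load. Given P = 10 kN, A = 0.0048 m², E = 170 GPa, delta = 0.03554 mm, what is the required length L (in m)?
Model: a uniform prismatic bar under axial load, so delta = (P·L) / (A·E).
Solve for L: L = (delta·A·E) / P.
Convert to SI units:
  P = 10 kN = 10000 N
  E = 170 GPa = 1.7 × 10¹¹ Pa
  delta = 0.03554 mm = 3.554 × 10⁻⁵ m
Substitute:
  L = ((3.554 × 10⁻⁵) × 0.0048 × (1.7 × 10¹¹)) / 10000
  L = 2.9 m
Final answer: L = 2.9 m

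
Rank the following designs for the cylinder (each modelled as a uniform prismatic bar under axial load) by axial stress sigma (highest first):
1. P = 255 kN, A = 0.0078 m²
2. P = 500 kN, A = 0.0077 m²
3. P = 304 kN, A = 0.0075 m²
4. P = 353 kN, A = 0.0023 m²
Model: a uniform prismatic bar under axial load, so sigma = P / A (SI units).
  Case 1: sigma = 255000 / 0.0078 = 3.269 × 10⁷ Pa = 32.69 MPa
  Case 2: sigma = 500000 / 0.0077 = 6.494 × 10⁷ Pa = 64.94 MPa
  Case 3: sigma = 304000 / 0.0075 = 4.053 × 10⁷ Pa = 40.53 MPa
  Case 4: sigma = 353000 / 0.0023 = 1.535 × 10⁸ Pa = 153.5 MPa
Ordering: 153.5 MPa (case 4) > 64.94 MPa (case 2) > 40.53 MPa (case 3) > 32.69 MPa (case 1)
Final answer: 4, 2, 3, 1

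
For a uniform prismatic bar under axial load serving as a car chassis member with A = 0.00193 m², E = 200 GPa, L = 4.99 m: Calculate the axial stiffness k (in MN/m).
Model: a uniform prismatic bar under axial load, so k = (A·E) / L.
Convert to SI units:
  E = 200 GPa = 2 × 10¹¹ Pa
Substitute:
  k = (0.00193 × (2 × 10¹¹)) / 4.99
  k = 7.735 × 10⁷ N/m
Convert: k = 7.735 × 10⁷ N/m = 77.35 MN/m
Final answer: k = 77.35 MN/m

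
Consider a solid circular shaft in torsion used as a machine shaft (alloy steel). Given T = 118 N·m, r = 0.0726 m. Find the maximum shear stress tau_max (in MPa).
Model: a solid circular shaft in torsion, so tau_max = (2·T) / (π·r^3).
Substitute:
  tau_max = (2 × 118) / (π × 0.0726^3)
  tau_max = 196300 Pa
Convert: tau_max = 196300 Pa = 0.1963 MPa
Final answer: tau_max = 0.1963 MPa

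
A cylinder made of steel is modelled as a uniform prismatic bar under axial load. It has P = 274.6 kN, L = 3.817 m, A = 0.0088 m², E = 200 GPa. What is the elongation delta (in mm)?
Model: a uniform prismatic bar under axial load, so delta = (P·L) / (A·E).
Convert to SI units:
  P = 274.6 kN = 274600 N
  E = 200 GPa = 2 × 10¹¹ Pa
Substitute:
  delta = (274600 × 3.817) / (0.0088 × (2 × 10¹¹))
  delta = 0.0005955 m
Convert: delta = 0.0005955 m = 0.5955 mm
Final answer: delta = 0.5955 mm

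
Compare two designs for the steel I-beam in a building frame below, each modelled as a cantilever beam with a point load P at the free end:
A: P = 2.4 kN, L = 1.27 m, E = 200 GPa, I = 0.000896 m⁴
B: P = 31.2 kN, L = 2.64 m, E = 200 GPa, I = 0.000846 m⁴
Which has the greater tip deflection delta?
Model: a cantilever beam with a point load P at the free end, so delta = (P·L^3) / (3·E·I) (SI units).
  A: delta = (2400 × 1.27^3) / (3 × (2 × 10¹¹) × 0.000896) = 9.145 × 10⁻⁶ m = 0.009145 mm
  B: delta = (31200 × 2.64^3) / (3 × (2 × 10¹¹) × 0.000846) = 0.001131 m = 1.131 mm
1.131 mm > 0.009145 mm, so B is larger.
Final answer: B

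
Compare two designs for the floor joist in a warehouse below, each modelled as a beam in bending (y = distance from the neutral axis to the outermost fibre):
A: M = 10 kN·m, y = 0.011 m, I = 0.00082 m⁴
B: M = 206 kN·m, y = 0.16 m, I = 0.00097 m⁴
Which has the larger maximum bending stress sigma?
Model: a beam in bending (y = distance from the neutral axis to the outermost fibre), so sigma = (M·y) / I (SI units).
  A: sigma = (10000 × 0.011) / 0.00082 = 134100 Pa = 0.1341 MPa
  B: sigma = (206000 × 0.16) / 0.00097 = 3.398 × 10⁷ Pa = 33.98 MPa
33.98 MPa > 0.1341 MPa, so B is larger.
Final answer: B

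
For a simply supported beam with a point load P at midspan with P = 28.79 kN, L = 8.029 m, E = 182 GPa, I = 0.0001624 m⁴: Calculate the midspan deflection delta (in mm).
Model: a simply supported beam with a point load P at midspan, so delta = (P·L^3) / (48·E·I).
Convert to SI units:
  P = 28.79 kN = 28790 N
  E = 182 GPa = 1.82 × 10¹¹ Pa
Substitute:
  delta = (28790 × 8.029^3) / (48 × (1.82 × 10¹¹) × 0.0001624)
  delta = 0.0105 m
Convert: delta = 0.0105 m = 10.5 mm
Final answer: delta = 10.5 mm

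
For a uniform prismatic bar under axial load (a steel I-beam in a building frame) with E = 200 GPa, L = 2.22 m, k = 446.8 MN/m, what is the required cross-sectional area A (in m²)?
Model: a uniform prismatic bar under axial load, so k = (A·E) / L.
Solve for A: A = (k·L) / E.
Convert to SI units:
  E = 200 GPa = 2 × 10¹¹ Pa
  k = 446.8 MN/m = 4.468 × 10⁸ N/m
Substitute:
  A = ((4.468 × 10⁸) × 2.22) / (2 × 10¹¹)
  A = 0.004959 m²
Final answer: A = 0.004959 m²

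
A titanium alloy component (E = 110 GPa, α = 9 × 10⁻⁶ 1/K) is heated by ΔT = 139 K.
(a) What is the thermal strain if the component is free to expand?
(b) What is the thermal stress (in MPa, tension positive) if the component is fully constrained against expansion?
(a) Free thermal strain ε_th = α·ΔT = (9 × 10⁻⁶) × 139 = 0.001251
(b) Fully constrained, the expansion is suppressed, so σ = -E·α·ΔT. Convert E = 110 GPa = 1.1 × 10¹¹ Pa.
  σ = -(1.1 × 10¹¹) × (9 × 10⁻⁶) × 139 = -1.376 × 10⁸ Pa = -137.6 MPa (compressive)
Final answer: (a) ε_th = 0.001251, (b) σ = -137.6 MPa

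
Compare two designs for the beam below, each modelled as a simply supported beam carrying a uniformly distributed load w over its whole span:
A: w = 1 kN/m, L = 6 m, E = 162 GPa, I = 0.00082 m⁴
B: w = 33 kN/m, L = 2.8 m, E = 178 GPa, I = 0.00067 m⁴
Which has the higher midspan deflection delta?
Model: a simply supported beam carrying a uniformly distributed load w over its whole span, so delta = (5·w·L^4) / (384·E·I) (SI units).
  A: delta = (5 × 1000 × 6^4) / (384 × (1.62 × 10¹¹) × 0.00082) = 0.000127 m = 0.127 mm
  B: delta = (5 × 33000 × 2.8^4) / (384 × (1.78 × 10¹¹) × 0.00067) = 0.0002215 m = 0.2215 mm
0.2215 mm > 0.127 mm, so B is larger.
Final answer: B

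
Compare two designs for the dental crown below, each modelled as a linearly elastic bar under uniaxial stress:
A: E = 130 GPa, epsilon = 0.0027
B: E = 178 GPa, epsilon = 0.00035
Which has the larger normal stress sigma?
Model: a linearly elastic bar under uniaxial stress, so sigma = E·epsilon (SI units).
  A: sigma = (1.3 × 10¹¹) × 0.0027 = 3.51 × 10⁸ Pa = 351 MPa
  B: sigma = (1.78 × 10¹¹) × 0.00035 = 6.23 × 10⁷ Pa = 62.3 MPa
351 MPa > 62.3 MPa, so A is larger.
Final answer: A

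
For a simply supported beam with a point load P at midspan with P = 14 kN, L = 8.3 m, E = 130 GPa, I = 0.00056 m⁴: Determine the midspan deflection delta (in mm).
Model: a simply supported beam with a point load P at midspan, so delta = (P·L^3) / (48·E·I).
Convert to SI units:
  P = 14 kN = 14000 N
  E = 130 GPa = 1.3 × 10¹¹ Pa
Substitute:
  delta = (14000 × 8.3^3) / (48 × (1.3 × 10¹¹) × 0.00056)
  delta = 0.002291 m
Convert: delta = 0.002291 m = 2.291 mm
Final answer: delta = 2.291 mm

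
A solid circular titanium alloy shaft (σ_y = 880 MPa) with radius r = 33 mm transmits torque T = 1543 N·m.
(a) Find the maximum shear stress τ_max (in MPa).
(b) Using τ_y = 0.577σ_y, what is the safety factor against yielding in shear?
(a) For a solid circular shaft, τ_max = T·r/J with J = π·r^4/2, i.e. τ_max = 2·T / (π·r^3). Convert r = 33 mm = 0.033 m.
  τ_max = (2 × 1543) / (π × 0.033^3) = 2.733 × 10⁷ Pa = 27.33 MPa
(b) τ_y = 0.577 × 880 = 507.76 MPa
  SF = τ_y/τ_max = 507.76 / 27.33 = 18.58
Final answer: (a) τ_max = 27.33 MPa, (b) SF = 18.58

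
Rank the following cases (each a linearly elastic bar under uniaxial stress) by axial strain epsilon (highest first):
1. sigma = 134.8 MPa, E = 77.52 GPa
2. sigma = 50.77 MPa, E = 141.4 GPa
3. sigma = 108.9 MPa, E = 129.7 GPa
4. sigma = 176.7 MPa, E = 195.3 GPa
Model: a linearly elastic bar under uniaxial stress, so epsilon = sigma / E (SI units).
  Case 1: epsilon = (1.348 × 10⁸) / (7.752 × 10¹⁰) = 0.001739
  Case 2: epsilon = (5.077 × 10⁷) / (1.414 × 10¹¹) = 0.0003591
  Case 3: epsilon = (1.089 × 10⁸) / (1.297 × 10¹¹) = 0.0008396
  Case 4: epsilon = (1.767 × 10⁸) / (1.953 × 10¹¹) = 0.0009048
Ordering: 0.001739 (case 1) > 0.0009048 (case 4) > 0.0008396 (case 3) > 0.0003591 (case 2)
Final answer: 1, 4, 3, 2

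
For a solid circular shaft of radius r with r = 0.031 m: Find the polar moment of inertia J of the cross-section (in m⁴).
Model: a solid circular shaft of radius r, so J = (π·r^4) / 2.
Substitute:
  J = (π × 0.031^4) / 2
  J = 1.451 × 10⁻⁶ m⁴
Final answer: J = 1.451 × 10⁻⁶ m⁴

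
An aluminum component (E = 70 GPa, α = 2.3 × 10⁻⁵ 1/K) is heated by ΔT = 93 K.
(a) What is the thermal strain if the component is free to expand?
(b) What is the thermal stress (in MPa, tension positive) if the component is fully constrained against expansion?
(a) Free thermal strain ε_th = α·ΔT = (2.3 × 10⁻⁵) × 93 = 0.002139
(b) Fully constrained, the expansion is suppressed, so σ = -E·α·ΔT. Convert E = 70 GPa = 7 × 10¹⁰ Pa.
  σ = -(7 × 10¹⁰) × (2.3 × 10⁻⁵) × 93 = -1.497 × 10⁸ Pa = -149.7 MPa (compressive)
Final answer: (a) ε_th = 0.002139, (b) σ = -149.7 MPa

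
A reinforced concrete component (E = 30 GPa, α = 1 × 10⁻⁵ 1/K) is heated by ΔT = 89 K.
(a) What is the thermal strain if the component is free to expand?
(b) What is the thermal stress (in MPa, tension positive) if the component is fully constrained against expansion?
(a) Free thermal strain ε_th = α·ΔT = (1 × 10⁻⁵) × 89 = 0.00089
(b) Fully constrained, the expansion is suppressed, so σ = -E·α·ΔT. Convert E = 30 GPa = 3 × 10¹⁰ Pa.
  σ = -(3 × 10¹⁰) × (1 × 10⁻⁵) × 89 = -2.67 × 10⁷ Pa = -26.7 MPa (compressive)
Final answer: (a) ε_th = 0.00089, (b) σ = -26.7 MPa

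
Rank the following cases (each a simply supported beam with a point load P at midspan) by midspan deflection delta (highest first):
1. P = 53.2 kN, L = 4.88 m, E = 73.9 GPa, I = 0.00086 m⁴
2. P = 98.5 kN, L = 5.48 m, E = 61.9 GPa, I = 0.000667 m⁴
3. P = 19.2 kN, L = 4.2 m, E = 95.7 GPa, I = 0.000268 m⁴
Model: a simply supported beam with a point load P at midspan, so delta = (P·L^3) / (48·E·I) (SI units).
  Case 1: delta = (53200 × 4.88^3) / (48 × (7.39 × 10¹⁰) × 0.00086) = 0.002027 m = 2.027 mm
  Case 2: delta = (98500 × 5.48^3) / (48 × (6.19 × 10¹⁰) × 0.000667) = 0.008179 m = 8.179 mm
  Case 3: delta = (19200 × 4.2^3) / (48 × (9.57 × 10¹⁰) × 0.000268) = 0.001155 m = 1.155 mm
Ordering: 8.179 mm (case 2) > 2.027 mm (case 1) > 1.155 mm (case 3)
Final answer: 2, 1, 3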